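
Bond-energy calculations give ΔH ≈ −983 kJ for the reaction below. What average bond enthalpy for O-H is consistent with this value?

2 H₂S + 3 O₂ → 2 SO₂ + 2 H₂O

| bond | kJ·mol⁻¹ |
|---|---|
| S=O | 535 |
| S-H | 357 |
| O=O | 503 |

D(O-H) ≈ 445 kJ/mol

Let D be the O-H bond energy.
Σ(broken) = 3×503 + 4×357 = 2937
Σ(formed) = 4×D + 4×535 = 2140 + 4D
ΔH = Σ(broken) − Σ(formed) = (2937) − (2140 + 4D) = +797 − 4D
Setting this equal to −983 kJ gives 4D = 1780, so D = 445 kJ/mol.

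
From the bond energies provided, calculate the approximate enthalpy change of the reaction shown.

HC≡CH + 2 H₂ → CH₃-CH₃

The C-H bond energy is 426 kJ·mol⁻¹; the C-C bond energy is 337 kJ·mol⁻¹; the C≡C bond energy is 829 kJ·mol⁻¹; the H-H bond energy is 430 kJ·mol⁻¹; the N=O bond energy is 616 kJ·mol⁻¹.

Bonds broken (reactants):
  C≡C: 1 × 829 = 829
  C-H: 2 × 426 = 852
  H-H: 2 × 430 = 860
  Σ(broken) = 2541 kJ
Bonds formed (products):
  C-C: 1 × 337 = 337
  C-H: 6 × 426 = 2556
  Σ(formed) = 2893 kJ
ΔH = Σ(broken) − Σ(formed) = 2541 − 2893 = −352 kJ

ΔH ≈ −352 kJ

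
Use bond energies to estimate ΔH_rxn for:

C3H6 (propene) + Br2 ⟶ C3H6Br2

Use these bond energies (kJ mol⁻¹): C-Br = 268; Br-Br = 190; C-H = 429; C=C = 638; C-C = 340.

Bonds broken (reactants):
  Br-Br: 1 × 190 = 190
  C-C: 1 × 340 = 340
  C-H: 6 × 429 = 2574
  C=C: 1 × 638 = 638
  Σ(broken) = 3742 kJ
Bonds formed (products):
  C-Br: 2 × 268 = 536
  C-C: 2 × 340 = 680
  C-H: 6 × 429 = 2574
  Σ(formed) = 3790 kJ
ΔH = Σ(broken) − Σ(formed) = 3742 − 3790 = −48 kJ

ΔH ≈ −48 kJ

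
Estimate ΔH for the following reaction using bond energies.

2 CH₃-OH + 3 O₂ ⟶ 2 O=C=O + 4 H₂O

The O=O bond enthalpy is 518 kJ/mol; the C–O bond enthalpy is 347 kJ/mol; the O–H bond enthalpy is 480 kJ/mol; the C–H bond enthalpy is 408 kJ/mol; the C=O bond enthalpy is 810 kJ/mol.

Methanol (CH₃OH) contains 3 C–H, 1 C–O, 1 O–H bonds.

Bonds broken (reactants):
  C–H: 6 × 408 = 2448
  C–O: 2 × 347 = 694
  O–H: 2 × 480 = 960
  O=O: 3 × 518 = 1554
  Σ(broken) = 5656 kJ
Bonds formed (products):
  C=O: 4 × 810 = 3240
  O–H: 8 × 480 = 3840
  Σ(formed) = 7080 kJ
ΔH = Σ(broken) − Σ(formed) = 5656 − 7080 = −1424 kJ

ΔH ≈ −1424 kJ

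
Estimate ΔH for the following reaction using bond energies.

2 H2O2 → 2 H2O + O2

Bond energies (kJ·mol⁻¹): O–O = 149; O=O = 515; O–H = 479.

ΔH ≈ −217 kJ

Bonds broken (reactants):
  O–H: 4 × 479 = 1916
  O–O: 2 × 149 = 298
  Σ(broken) = 2214 kJ
Bonds formed (products):
  O–H: 4 × 479 = 1916
  O=O: 1 × 515 = 515
  Σ(formed) = 2431 kJ
ΔH = Σ(broken) − Σ(formed) = 2214 − 2431 = −217 kJ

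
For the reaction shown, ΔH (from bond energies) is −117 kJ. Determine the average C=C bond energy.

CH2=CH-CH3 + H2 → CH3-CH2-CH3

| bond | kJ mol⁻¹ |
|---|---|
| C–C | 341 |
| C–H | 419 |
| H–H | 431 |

D(C=C) ≈ 631 kJ/mol

Let D be the C=C bond energy.
Σ(broken) = 1×341 + 6×419 + 1×D + 1×431 = 3286 + D
Σ(formed) = 2×341 + 8×419 = 4034
ΔH = Σ(broken) − Σ(formed) = (3286 + D) − (4034) = −748 + D
Setting this equal to −117 kJ gives D = 631 kJ/mol.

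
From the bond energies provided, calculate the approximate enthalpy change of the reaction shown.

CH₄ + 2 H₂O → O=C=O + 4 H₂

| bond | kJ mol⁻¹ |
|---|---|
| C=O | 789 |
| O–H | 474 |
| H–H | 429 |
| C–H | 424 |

ΔH ≈ +298 kJ

Bonds broken (reactants):
  C–H: 4 × 424 = 1696
  O–H: 4 × 474 = 1896
  Σ(broken) = 3592 kJ
Bonds formed (products):
  C=O: 2 × 789 = 1578
  H–H: 4 × 429 = 1716
  Σ(formed) = 3294 kJ
ΔH = Σ(broken) − Σ(formed) = 3592 − 3294 = +298 kJ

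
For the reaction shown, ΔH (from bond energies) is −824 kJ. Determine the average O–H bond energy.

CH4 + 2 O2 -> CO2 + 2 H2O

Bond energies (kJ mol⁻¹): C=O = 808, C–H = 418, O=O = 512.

Let D be the O–H bond energy.
Σ(broken) = 4×418 + 2×512 = 2696
Σ(formed) = 2×808 + 4×D = 1616 + 4D
ΔH = Σ(broken) − Σ(formed) = (2696) − (1616 + 4D) = +1080 − 4D
Setting this equal to −824 kJ gives 4D = 1904, so D = 476 kJ/mol.

D(O–H) ≈ 476 kJ/mol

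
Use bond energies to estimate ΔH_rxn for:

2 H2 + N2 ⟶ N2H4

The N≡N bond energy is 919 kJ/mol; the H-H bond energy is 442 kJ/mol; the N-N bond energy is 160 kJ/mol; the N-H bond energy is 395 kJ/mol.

Bonds broken (reactants):
  H-H: 2 × 442 = 884
  N≡N: 1 × 919 = 919
  Σ(broken) = 1803 kJ
Bonds formed (products):
  N-H: 4 × 395 = 1580
  N-N: 1 × 160 = 160
  Σ(formed) = 1740 kJ
ΔH = Σ(broken) − Σ(formed) = 1803 − 1740 = +63 kJ

ΔH ≈ +63 kJ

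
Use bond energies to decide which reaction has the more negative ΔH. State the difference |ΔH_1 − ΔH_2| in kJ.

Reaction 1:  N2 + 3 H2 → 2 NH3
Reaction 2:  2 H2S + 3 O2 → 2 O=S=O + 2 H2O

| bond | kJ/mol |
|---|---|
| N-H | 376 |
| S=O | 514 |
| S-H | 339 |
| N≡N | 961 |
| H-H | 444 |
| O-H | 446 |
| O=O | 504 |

Reaction 1:
  Bonds broken (reactants):
    H-H: 3 × 444 = 1332
    N≡N: 1 × 961 = 961
    Σ(broken) = 2293 kJ
  Bonds formed (products):
    N-H: 6 × 376 = 2256
    Σ(formed) = 2256 kJ
  ΔH_1 = 2293 − 2256 = +37 kJ
Reaction 2:
  Bonds broken (reactants):
    O=O: 3 × 504 = 1512
    S-H: 4 × 339 = 1356
    Σ(broken) = 2868 kJ
  Bonds formed (products):
    O-H: 4 × 446 = 1784
    S=O: 4 × 514 = 2056
    Σ(formed) = 3840 kJ
  ΔH_2 = 2868 − 3840 = −972 kJ
ΔH_1 − ΔH_2 = +1009 kJ, so reaction 2 has the more negative ΔH; |ΔH_1 − ΔH_2| = 1009 kJ.

Reaction 2, by 1009 kJ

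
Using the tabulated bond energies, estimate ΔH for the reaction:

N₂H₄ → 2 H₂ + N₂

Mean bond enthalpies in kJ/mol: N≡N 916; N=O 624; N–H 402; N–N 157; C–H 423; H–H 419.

Bonds broken (reactants):
  N–H: 4 × 402 = 1608
  N–N: 1 × 157 = 157
  Σ(broken) = 1765 kJ
Bonds formed (products):
  H–H: 2 × 419 = 838
  N≡N: 1 × 916 = 916
  Σ(formed) = 1754 kJ
ΔH = Σ(broken) − Σ(formed) = 1765 − 1754 = +11 kJ

ΔH ≈ +11 kJ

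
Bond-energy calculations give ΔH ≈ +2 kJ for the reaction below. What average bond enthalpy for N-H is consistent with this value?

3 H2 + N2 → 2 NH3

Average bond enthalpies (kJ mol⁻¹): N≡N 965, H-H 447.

Let D be the N-H bond energy.
Σ(broken) = 3×447 + 1×965 = 2306
Σ(formed) = 6×D = 6D
ΔH = Σ(broken) − Σ(formed) = (2306) − (6D) = +2306 − 6D
Setting this equal to +2 kJ gives 6D = 2304, so D = 384 kJ/mol.

D(N-H) ≈ 384 kJ/mol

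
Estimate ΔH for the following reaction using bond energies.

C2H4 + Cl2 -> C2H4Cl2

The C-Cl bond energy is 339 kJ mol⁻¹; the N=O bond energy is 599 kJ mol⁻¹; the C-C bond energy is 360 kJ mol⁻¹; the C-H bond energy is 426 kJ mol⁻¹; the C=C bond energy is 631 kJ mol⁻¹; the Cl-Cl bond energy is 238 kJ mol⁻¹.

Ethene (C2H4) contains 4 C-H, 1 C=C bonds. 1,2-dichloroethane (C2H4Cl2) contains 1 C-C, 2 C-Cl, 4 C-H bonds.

ΔH ≈ −169 kJ

Bonds broken (reactants):
  C-H: 4 × 426 = 1704
  C=C: 1 × 631 = 631
  Cl-Cl: 1 × 238 = 238
  Σ(broken) = 2573 kJ
Bonds formed (products):
  C-C: 1 × 360 = 360
  C-Cl: 2 × 339 = 678
  C-H: 4 × 426 = 1704
  Σ(formed) = 2742 kJ
ΔH = Σ(broken) − Σ(formed) = 2573 − 2742 = −169 kJ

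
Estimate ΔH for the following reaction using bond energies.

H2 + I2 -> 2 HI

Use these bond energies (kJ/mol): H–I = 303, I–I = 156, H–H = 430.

Bonds broken (reactants):
  H–H: 1 × 430 = 430
  I–I: 1 × 156 = 156
  Σ(broken) = 586 kJ
Bonds formed (products):
  H–I: 2 × 303 = 606
  Σ(formed) = 606 kJ
ΔH = Σ(broken) − Σ(formed) = 586 − 606 = −20 kJ

ΔH ≈ −20 kJ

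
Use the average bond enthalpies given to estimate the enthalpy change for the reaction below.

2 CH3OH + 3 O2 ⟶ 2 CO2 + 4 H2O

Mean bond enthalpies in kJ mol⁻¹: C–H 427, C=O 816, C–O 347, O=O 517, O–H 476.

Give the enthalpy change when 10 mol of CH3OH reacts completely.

ΔH = −6565 kJ

Bonds broken (reactants):
  C–H: 6 × 427 = 2562
  C–O: 2 × 347 = 694
  O–H: 2 × 476 = 952
  O=O: 3 × 517 = 1551
  Σ(broken) = 5759 kJ
Bonds formed (products):
  C=O: 4 × 816 = 3264
  O–H: 8 × 476 = 3808
  Σ(formed) = 7072 kJ
ΔH = Σ(broken) − Σ(formed) = 5759 − 7072 = −1313 kJ
For 5× the reaction as written: 5 × (−1313) = −6565 kJ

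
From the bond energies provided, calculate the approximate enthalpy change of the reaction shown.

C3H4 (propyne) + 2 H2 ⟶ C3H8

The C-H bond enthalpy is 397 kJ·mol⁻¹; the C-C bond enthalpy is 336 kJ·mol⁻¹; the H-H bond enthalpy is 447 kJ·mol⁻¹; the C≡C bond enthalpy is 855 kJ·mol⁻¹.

Bonds broken (reactants):
  C≡C: 1 × 855 = 855
  C-C: 1 × 336 = 336
  C-H: 4 × 397 = 1588
  H-H: 2 × 447 = 894
  Σ(broken) = 3673 kJ
Bonds formed (products):
  C-C: 2 × 336 = 672
  C-H: 8 × 397 = 3176
  Σ(formed) = 3848 kJ
ΔH = Σ(broken) − Σ(formed) = 3673 − 3848 = −175 kJ

ΔH ≈ −175 kJ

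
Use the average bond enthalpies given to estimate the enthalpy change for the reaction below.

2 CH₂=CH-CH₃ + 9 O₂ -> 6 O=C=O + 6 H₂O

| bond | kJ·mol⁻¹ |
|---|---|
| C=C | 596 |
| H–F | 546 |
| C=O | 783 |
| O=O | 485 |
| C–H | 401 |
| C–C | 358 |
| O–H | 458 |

Bonds broken (reactants):
  C–C: 2 × 358 = 716
  C–H: 12 × 401 = 4812
  C=C: 2 × 596 = 1192
  O=O: 9 × 485 = 4365
  Σ(broken) = 11085 kJ
Bonds formed (products):
  C=O: 12 × 783 = 9396
  O–H: 12 × 458 = 5496
  Σ(formed) = 14892 kJ
ΔH = Σ(broken) − Σ(formed) = 11085 − 14892 = −3807 kJ

ΔH ≈ −3807 kJ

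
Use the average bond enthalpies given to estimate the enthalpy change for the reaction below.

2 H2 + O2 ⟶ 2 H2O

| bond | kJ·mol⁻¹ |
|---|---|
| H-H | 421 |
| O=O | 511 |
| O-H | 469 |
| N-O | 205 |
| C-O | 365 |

ΔH ≈ −523 kJ

Bonds broken (reactants):
  H-H: 2 × 421 = 842
  O=O: 1 × 511 = 511
  Σ(broken) = 1353 kJ
Bonds formed (products):
  O-H: 4 × 469 = 1876
  Σ(formed) = 1876 kJ
ΔH = Σ(broken) − Σ(formed) = 1353 − 1876 = −523 kJ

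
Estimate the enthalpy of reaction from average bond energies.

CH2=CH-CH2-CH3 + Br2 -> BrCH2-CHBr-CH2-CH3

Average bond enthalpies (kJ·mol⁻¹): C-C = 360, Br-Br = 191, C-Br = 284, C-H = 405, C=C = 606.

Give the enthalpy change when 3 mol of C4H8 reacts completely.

ΔH = −393 kJ

Bonds broken (reactants):
  Br-Br: 1 × 191 = 191
  C-C: 2 × 360 = 720
  C-H: 8 × 405 = 3240
  C=C: 1 × 606 = 606
  Σ(broken) = 4757 kJ
Bonds formed (products):
  C-Br: 2 × 284 = 568
  C-C: 3 × 360 = 1080
  C-H: 8 × 405 = 3240
  Σ(formed) = 4888 kJ
ΔH = Σ(broken) − Σ(formed) = 4757 − 4888 = −131 kJ
For 3× the reaction as written: 3 × (−131) = −393 kJ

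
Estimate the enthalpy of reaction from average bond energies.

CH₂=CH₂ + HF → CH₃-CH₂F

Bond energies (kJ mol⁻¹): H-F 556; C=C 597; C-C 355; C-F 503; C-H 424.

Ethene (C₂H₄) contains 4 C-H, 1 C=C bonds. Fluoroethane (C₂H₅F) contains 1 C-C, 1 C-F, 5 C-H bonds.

ΔH ≈ −129 kJ

Bonds broken (reactants):
  C-H: 4 × 424 = 1696
  C=C: 1 × 597 = 597
  H-F: 1 × 556 = 556
  Σ(broken) = 2849 kJ
Bonds formed (products):
  C-C: 1 × 355 = 355
  C-F: 1 × 503 = 503
  C-H: 5 × 424 = 2120
  Σ(formed) = 2978 kJ
ΔH = Σ(broken) − Σ(formed) = 2849 − 2978 = −129 kJ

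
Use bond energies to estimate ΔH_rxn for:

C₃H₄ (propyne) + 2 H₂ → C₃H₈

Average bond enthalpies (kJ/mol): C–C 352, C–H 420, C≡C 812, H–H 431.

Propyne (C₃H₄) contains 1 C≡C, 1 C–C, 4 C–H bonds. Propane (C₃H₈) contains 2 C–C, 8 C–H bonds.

Bonds broken (reactants):
  C≡C: 1 × 812 = 812
  C–C: 1 × 352 = 352
  C–H: 4 × 420 = 1680
  H–H: 2 × 431 = 862
  Σ(broken) = 3706 kJ
Bonds formed (products):
  C–C: 2 × 352 = 704
  C–H: 8 × 420 = 3360
  Σ(formed) = 4064 kJ
ΔH = Σ(broken) − Σ(formed) = 3706 − 4064 = −358 kJ

ΔH ≈ −358 kJ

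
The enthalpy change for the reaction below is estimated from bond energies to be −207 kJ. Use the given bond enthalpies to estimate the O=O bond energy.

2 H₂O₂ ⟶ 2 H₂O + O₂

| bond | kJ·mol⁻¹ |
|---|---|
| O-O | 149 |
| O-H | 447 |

Let D be the O=O bond energy.
Σ(broken) = 4×447 + 2×149 = 2086
Σ(formed) = 4×447 + 1×D = 1788 + D
ΔH = Σ(broken) − Σ(formed) = (2086) − (1788 + D) = +298 − D
Setting this equal to −207 kJ gives D = 505 kJ/mol.

D(O=O) ≈ 505 kJ/mol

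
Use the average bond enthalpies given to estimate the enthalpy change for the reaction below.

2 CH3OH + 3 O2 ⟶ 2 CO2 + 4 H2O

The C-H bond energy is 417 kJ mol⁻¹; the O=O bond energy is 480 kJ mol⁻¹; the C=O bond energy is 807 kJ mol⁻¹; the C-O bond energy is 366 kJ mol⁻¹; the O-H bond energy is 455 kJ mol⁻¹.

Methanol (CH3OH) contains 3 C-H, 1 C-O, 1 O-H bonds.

Bonds broken (reactants):
  C-H: 6 × 417 = 2502
  C-O: 2 × 366 = 732
  O-H: 2 × 455 = 910
  O=O: 3 × 480 = 1440
  Σ(broken) = 5584 kJ
Bonds formed (products):
  C=O: 4 × 807 = 3228
  O-H: 8 × 455 = 3640
  Σ(formed) = 6868 kJ
ΔH = Σ(broken) − Σ(formed) = 5584 − 6868 = −1284 kJ

ΔH ≈ −1284 kJ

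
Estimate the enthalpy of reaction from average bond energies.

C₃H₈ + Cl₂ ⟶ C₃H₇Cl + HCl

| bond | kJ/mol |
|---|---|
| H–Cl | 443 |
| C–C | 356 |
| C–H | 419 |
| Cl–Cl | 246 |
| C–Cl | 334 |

Bonds broken (reactants):
  C–C: 2 × 356 = 712
  C–H: 8 × 419 = 3352
  Cl–Cl: 1 × 246 = 246
  Σ(broken) = 4310 kJ
Bonds formed (products):
  C–C: 2 × 356 = 712
  C–Cl: 1 × 334 = 334
  C–H: 7 × 419 = 2933
  H–Cl: 1 × 443 = 443
  Σ(formed) = 4422 kJ
ΔH = Σ(broken) − Σ(formed) = 4310 − 4422 = −112 kJ

ΔH ≈ −112 kJ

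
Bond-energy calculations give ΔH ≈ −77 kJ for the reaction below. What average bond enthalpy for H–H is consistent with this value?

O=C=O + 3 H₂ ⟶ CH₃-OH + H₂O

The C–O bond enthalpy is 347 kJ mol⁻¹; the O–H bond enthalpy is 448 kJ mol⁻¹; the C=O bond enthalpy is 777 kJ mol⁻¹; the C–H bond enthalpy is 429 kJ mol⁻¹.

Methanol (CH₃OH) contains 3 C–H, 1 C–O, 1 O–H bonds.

Let D be the H–H bond energy.
Σ(broken) = 2×777 + 3×D = 1554 + 3D
Σ(formed) = 3×429 + 1×347 + 3×448 = 2978
ΔH = Σ(broken) − Σ(formed) = (1554 + 3D) − (2978) = −1424 + 3D
Setting this equal to −77 kJ gives 3D = 1347, so D = 449 kJ/mol.

D(H–H) ≈ 449 kJ/mol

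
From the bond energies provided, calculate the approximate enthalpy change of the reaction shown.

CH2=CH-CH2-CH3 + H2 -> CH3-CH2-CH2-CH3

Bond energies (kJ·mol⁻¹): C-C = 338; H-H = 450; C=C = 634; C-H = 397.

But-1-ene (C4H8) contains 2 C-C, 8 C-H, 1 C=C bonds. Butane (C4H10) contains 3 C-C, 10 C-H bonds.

Bonds broken (reactants):
  C-C: 2 × 338 = 676
  C-H: 8 × 397 = 3176
  C=C: 1 × 634 = 634
  H-H: 1 × 450 = 450
  Σ(broken) = 4936 kJ
Bonds formed (products):
  C-C: 3 × 338 = 1014
  C-H: 10 × 397 = 3970
  Σ(formed) = 4984 kJ
ΔH = Σ(broken) − Σ(formed) = 4936 − 4984 = −48 kJ

ΔH ≈ −48 kJ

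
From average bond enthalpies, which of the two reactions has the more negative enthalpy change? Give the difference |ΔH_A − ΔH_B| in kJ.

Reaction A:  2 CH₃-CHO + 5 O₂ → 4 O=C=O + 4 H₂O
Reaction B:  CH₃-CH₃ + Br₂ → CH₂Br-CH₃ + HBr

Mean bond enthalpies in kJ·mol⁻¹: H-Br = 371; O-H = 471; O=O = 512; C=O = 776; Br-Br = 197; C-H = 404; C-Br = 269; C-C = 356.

Reaction A:
  Bonds broken (reactants):
    C-C: 2 × 356 = 712
    C-H: 8 × 404 = 3232
    C=O: 2 × 776 = 1552
    O=O: 5 × 512 = 2560
    Σ(broken) = 8056 kJ
  Bonds formed (products):
    C=O: 8 × 776 = 6208
    O-H: 8 × 471 = 3768
    Σ(formed) = 9976 kJ
  ΔH_A = 8056 − 9976 = −1920 kJ
Reaction B:
  Bonds broken (reactants):
    Br-Br: 1 × 197 = 197
    C-C: 1 × 356 = 356
    C-H: 6 × 404 = 2424
    Σ(broken) = 2977 kJ
  Bonds formed (products):
    C-Br: 1 × 269 = 269
    C-C: 1 × 356 = 356
    C-H: 5 × 404 = 2020
    H-Br: 1 × 371 = 371
    Σ(formed) = 3016 kJ
  ΔH_B = 2977 − 3016 = −39 kJ
ΔH_A − ΔH_B = −1881 kJ, so reaction A has the more negative ΔH; |ΔH_A − ΔH_B| = 1881 kJ.

Reaction A, by 1881 kJ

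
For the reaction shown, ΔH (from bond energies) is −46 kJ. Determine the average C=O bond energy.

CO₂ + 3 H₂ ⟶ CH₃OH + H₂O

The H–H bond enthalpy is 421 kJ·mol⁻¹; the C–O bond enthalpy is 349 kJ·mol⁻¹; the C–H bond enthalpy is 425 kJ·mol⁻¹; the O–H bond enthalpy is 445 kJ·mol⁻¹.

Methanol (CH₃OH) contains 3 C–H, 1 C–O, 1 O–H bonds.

D(C=O) ≈ 825 kJ/mol

Let D be the C=O bond energy.
Σ(broken) = 2×D + 3×421 = 1263 + 2D
Σ(formed) = 3×425 + 1×349 + 3×445 = 2959
ΔH = Σ(broken) − Σ(formed) = (1263 + 2D) − (2959) = −1696 + 2D
Setting this equal to −46 kJ gives 2D = 1650, so D = 825 kJ/mol.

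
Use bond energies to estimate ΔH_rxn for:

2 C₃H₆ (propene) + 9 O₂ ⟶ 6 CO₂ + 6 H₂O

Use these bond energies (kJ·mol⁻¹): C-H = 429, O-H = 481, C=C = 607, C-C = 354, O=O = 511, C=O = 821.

ΔH ≈ −3955 kJ

Bonds broken (reactants):
  C-C: 2 × 354 = 708
  C-H: 12 × 429 = 5148
  C=C: 2 × 607 = 1214
  O=O: 9 × 511 = 4599
  Σ(broken) = 11669 kJ
Bonds formed (products):
  C=O: 12 × 821 = 9852
  O-H: 12 × 481 = 5772
  Σ(formed) = 15624 kJ
ΔH = Σ(broken) − Σ(formed) = 11669 − 15624 = −3955 kJ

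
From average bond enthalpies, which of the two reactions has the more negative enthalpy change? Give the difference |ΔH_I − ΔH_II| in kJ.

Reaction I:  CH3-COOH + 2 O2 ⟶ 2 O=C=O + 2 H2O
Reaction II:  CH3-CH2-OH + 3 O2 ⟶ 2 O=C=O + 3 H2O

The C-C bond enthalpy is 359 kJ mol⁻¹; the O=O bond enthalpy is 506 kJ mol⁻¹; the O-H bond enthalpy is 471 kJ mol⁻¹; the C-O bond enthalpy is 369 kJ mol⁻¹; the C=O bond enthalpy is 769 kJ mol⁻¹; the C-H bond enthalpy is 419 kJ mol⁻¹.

Reaction I:
  Bonds broken (reactants):
    C-C: 1 × 359 = 359
    C-H: 3 × 419 = 1257
    C-O: 1 × 369 = 369
    C=O: 1 × 769 = 769
    O-H: 1 × 471 = 471
    O=O: 2 × 506 = 1012
    Σ(broken) = 4237 kJ
  Bonds formed (products):
    C=O: 4 × 769 = 3076
    O-H: 4 × 471 = 1884
    Σ(formed) = 4960 kJ
  ΔH_I = 4237 − 4960 = −723 kJ
Reaction II:
  Bonds broken (reactants):
    C-C: 1 × 359 = 359
    C-H: 5 × 419 = 2095
    C-O: 1 × 369 = 369
    O-H: 1 × 471 = 471
    O=O: 3 × 506 = 1518
    Σ(broken) = 4812 kJ
  Bonds formed (products):
    C=O: 4 × 769 = 3076
    O-H: 6 × 471 = 2826
    Σ(formed) = 5902 kJ
  ΔH_II = 4812 − 5902 = −1090 kJ
ΔH_I − ΔH_II = +367 kJ, so reaction II has the more negative ΔH; |ΔH_I − ΔH_II| = 367 kJ.

Reaction II, by 367 kJ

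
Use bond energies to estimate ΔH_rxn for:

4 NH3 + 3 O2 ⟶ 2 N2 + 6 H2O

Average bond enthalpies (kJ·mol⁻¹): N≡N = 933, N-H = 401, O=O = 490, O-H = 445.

Bonds broken (reactants):
  N-H: 12 × 401 = 4812
  O=O: 3 × 490 = 1470
  Σ(broken) = 6282 kJ
Bonds formed (products):
  N≡N: 2 × 933 = 1866
  O-H: 12 × 445 = 5340
  Σ(formed) = 7206 kJ
ΔH = Σ(broken) − Σ(formed) = 6282 − 7206 = −924 kJ

ΔH ≈ −924 kJ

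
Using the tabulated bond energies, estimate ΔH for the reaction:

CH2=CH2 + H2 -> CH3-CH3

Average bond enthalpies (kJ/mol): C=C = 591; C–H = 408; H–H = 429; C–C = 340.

Bonds broken (reactants):
  C–H: 4 × 408 = 1632
  C=C: 1 × 591 = 591
  H–H: 1 × 429 = 429
  Σ(broken) = 2652 kJ
Bonds formed (products):
  C–C: 1 × 340 = 340
  C–H: 6 × 408 = 2448
  Σ(formed) = 2788 kJ
ΔH = Σ(broken) − Σ(formed) = 2652 − 2788 = −136 kJ

ΔH ≈ −136 kJ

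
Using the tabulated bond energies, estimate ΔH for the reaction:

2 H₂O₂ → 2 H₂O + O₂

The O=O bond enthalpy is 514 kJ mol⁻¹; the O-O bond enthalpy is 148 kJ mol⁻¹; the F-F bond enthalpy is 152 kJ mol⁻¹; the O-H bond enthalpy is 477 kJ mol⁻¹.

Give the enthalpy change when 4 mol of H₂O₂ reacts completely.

Bonds broken (reactants):
  O-H: 4 × 477 = 1908
  O-O: 2 × 148 = 296
  Σ(broken) = 2204 kJ
Bonds formed (products):
  O-H: 4 × 477 = 1908
  O=O: 1 × 514 = 514
  Σ(formed) = 2422 kJ
ΔH = Σ(broken) − Σ(formed) = 2204 − 2422 = −218 kJ
For 2× the reaction as written: 2 × (−218) = −436 kJ

ΔH = −436 kJ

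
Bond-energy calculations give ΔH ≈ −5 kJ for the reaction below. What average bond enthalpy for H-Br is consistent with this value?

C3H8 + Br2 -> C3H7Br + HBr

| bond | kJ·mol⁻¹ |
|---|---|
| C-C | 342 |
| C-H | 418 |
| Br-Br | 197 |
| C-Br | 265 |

D(H-Br) ≈ 355 kJ/mol

Let D be the H-Br bond energy.
Σ(broken) = 1×197 + 2×342 + 8×418 = 4225
Σ(formed) = 1×265 + 2×342 + 7×418 + 1×D = 3875 + D
ΔH = Σ(broken) − Σ(formed) = (4225) − (3875 + D) = +350 − D
Setting this equal to −5 kJ gives D = 355 kJ/mol.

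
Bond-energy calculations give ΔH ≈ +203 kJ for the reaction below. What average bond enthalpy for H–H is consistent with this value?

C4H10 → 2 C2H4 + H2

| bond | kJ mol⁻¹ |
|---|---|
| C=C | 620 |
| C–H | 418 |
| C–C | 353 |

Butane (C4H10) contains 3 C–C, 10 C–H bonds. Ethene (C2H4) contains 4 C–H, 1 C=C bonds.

Let D be the H–H bond energy.
Σ(broken) = 3×353 + 10×418 = 5239
Σ(formed) = 8×418 + 2×620 + 1×D = 4584 + D
ΔH = Σ(broken) − Σ(formed) = (5239) − (4584 + D) = +655 − D
Setting this equal to +203 kJ gives D = 452 kJ/mol.

D(H–H) ≈ 452 kJ/mol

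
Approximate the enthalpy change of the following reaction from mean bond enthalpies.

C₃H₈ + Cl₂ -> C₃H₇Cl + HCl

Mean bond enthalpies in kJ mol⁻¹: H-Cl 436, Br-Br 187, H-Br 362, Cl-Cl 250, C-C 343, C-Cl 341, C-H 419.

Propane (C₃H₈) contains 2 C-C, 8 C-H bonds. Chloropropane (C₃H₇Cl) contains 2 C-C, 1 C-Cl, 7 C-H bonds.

ΔH ≈ −108 kJ

Bonds broken (reactants):
  C-C: 2 × 343 = 686
  C-H: 8 × 419 = 3352
  Cl-Cl: 1 × 250 = 250
  Σ(broken) = 4288 kJ
Bonds formed (products):
  C-C: 2 × 343 = 686
  C-Cl: 1 × 341 = 341
  C-H: 7 × 419 = 2933
  H-Cl: 1 × 436 = 436
  Σ(formed) = 4396 kJ
ΔH = Σ(broken) − Σ(formed) = 4288 − 4396 = −108 kJ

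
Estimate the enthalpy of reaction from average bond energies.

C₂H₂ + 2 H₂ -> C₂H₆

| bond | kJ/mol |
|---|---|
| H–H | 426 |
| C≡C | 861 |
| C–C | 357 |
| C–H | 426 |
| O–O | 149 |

ΔH ≈ −348 kJ

Bonds broken (reactants):
  C≡C: 1 × 861 = 861
  C–H: 2 × 426 = 852
  H–H: 2 × 426 = 852
  Σ(broken) = 2565 kJ
Bonds formed (products):
  C–C: 1 × 357 = 357
  C–H: 6 × 426 = 2556
  Σ(formed) = 2913 kJ
ΔH = Σ(broken) − Σ(formed) = 2565 − 2913 = −348 kJ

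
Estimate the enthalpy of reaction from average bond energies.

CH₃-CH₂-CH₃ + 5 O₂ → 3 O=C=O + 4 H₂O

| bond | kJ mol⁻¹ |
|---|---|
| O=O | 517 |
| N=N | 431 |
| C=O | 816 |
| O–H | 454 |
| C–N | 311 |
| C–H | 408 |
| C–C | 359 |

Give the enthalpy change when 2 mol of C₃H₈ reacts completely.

ΔH = −3922 kJ

Bonds broken (reactants):
  C–C: 2 × 359 = 718
  C–H: 8 × 408 = 3264
  O=O: 5 × 517 = 2585
  Σ(broken) = 6567 kJ
Bonds formed (products):
  C=O: 6 × 816 = 4896
  O–H: 8 × 454 = 3632
  Σ(formed) = 8528 kJ
ΔH = Σ(broken) − Σ(formed) = 6567 − 8528 = −1961 kJ
For 2× the reaction as written: 2 × (−1961) = −3922 kJ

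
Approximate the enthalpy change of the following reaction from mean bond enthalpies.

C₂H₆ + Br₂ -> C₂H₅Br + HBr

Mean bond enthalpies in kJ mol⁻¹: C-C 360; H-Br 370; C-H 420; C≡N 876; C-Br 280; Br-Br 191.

Bonds broken (reactants):
  Br-Br: 1 × 191 = 191
  C-C: 1 × 360 = 360
  C-H: 6 × 420 = 2520
  Σ(broken) = 3071 kJ
Bonds formed (products):
  C-Br: 1 × 280 = 280
  C-C: 1 × 360 = 360
  C-H: 5 × 420 = 2100
  H-Br: 1 × 370 = 370
  Σ(formed) = 3110 kJ
ΔH = Σ(broken) − Σ(formed) = 3071 − 3110 = −39 kJ

ΔH ≈ −39 kJ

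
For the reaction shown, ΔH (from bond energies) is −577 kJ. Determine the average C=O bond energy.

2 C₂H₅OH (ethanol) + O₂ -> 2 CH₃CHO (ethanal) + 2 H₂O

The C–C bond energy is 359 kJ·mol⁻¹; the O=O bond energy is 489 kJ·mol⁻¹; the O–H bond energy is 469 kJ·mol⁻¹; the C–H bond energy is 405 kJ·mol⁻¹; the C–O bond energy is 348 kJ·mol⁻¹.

D(C=O) ≈ 817 kJ/mol

Let D be the C=O bond energy.
Σ(broken) = 2×359 + 10×405 + 2×348 + 2×469 + 1×489 = 6891
Σ(formed) = 2×359 + 8×405 + 2×D + 4×469 = 5834 + 2D
ΔH = Σ(broken) − Σ(formed) = (6891) − (5834 + 2D) = +1057 − 2D
Setting this equal to −577 kJ gives 2D = 1634, so D = 817 kJ/mol.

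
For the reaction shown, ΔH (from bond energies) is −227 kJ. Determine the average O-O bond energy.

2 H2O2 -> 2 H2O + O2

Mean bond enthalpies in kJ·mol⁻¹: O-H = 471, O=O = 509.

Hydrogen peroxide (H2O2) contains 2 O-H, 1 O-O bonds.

D(O-O) ≈ 141 kJ/mol

Let D be the O-O bond energy.
Σ(broken) = 4×471 + 2×D = 1884 + 2D
Σ(formed) = 4×471 + 1×509 = 2393
ΔH = Σ(broken) − Σ(formed) = (1884 + 2D) − (2393) = −509 + 2D
Setting this equal to −227 kJ gives 2D = 282, so D = 141 kJ/mol.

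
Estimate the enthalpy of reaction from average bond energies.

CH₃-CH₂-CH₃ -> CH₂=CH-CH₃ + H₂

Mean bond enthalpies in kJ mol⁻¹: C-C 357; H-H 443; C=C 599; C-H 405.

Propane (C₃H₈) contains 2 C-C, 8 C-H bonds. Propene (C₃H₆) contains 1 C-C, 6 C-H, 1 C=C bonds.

ΔH ≈ +125 kJ

Bonds broken (reactants):
  C-C: 2 × 357 = 714
  C-H: 8 × 405 = 3240
  Σ(broken) = 3954 kJ
Bonds formed (products):
  C-C: 1 × 357 = 357
  C-H: 6 × 405 = 2430
  C=C: 1 × 599 = 599
  H-H: 1 × 443 = 443
  Σ(formed) = 3829 kJ
ΔH = Σ(broken) − Σ(formed) = 3954 − 3829 = +125 kJ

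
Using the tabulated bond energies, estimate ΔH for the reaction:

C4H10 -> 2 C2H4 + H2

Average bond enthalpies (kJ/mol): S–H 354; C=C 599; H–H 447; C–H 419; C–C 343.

Bonds broken (reactants):
  C–C: 3 × 343 = 1029
  C–H: 10 × 419 = 4190
  Σ(broken) = 5219 kJ
Bonds formed (products):
  C–H: 8 × 419 = 3352
  C=C: 2 × 599 = 1198
  H–H: 1 × 447 = 447
  Σ(formed) = 4997 kJ
ΔH = Σ(broken) − Σ(formed) = 5219 − 4997 = +222 kJ

ΔH ≈ +222 kJ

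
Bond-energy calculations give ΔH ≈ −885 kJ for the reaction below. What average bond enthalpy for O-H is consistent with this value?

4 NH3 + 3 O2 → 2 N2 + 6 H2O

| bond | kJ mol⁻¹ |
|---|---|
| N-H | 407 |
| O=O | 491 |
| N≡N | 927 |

D(O-H) ≈ 449 kJ/mol

Let D be the O-H bond energy.
Σ(broken) = 12×407 + 3×491 = 6357
Σ(formed) = 2×927 + 12×D = 1854 + 12D
ΔH = Σ(broken) − Σ(formed) = (6357) − (1854 + 12D) = +4503 − 12D
Setting this equal to −885 kJ gives 12D = 5388, so D = 449 kJ/mol.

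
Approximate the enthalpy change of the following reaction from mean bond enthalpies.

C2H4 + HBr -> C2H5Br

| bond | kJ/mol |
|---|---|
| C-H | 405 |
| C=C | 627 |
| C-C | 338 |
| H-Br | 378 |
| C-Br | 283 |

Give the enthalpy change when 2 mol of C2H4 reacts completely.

Bonds broken (reactants):
  C-H: 4 × 405 = 1620
  C=C: 1 × 627 = 627
  H-Br: 1 × 378 = 378
  Σ(broken) = 2625 kJ
Bonds formed (products):
  C-Br: 1 × 283 = 283
  C-C: 1 × 338 = 338
  C-H: 5 × 405 = 2025
  Σ(formed) = 2646 kJ
ΔH = Σ(broken) − Σ(formed) = 2625 − 2646 = −21 kJ
For 2× the reaction as written: 2 × (−21) = −42 kJ

ΔH = −42 kJ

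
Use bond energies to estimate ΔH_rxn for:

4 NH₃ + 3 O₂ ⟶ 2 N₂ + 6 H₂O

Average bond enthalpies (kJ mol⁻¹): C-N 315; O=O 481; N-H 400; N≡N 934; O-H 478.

Bonds broken (reactants):
  N-H: 12 × 400 = 4800
  O=O: 3 × 481 = 1443
  Σ(broken) = 6243 kJ
Bonds formed (products):
  N≡N: 2 × 934 = 1868
  O-H: 12 × 478 = 5736
  Σ(formed) = 7604 kJ
ΔH = Σ(broken) − Σ(formed) = 6243 − 7604 = −1361 kJ

ΔH ≈ −1361 kJ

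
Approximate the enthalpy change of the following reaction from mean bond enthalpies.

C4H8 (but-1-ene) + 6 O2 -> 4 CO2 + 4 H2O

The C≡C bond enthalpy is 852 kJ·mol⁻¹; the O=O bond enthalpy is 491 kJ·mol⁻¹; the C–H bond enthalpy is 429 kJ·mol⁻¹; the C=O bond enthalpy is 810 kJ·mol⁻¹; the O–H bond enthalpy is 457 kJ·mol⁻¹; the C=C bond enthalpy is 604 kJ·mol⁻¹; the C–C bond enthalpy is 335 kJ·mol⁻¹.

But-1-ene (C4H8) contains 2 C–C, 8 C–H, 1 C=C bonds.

ΔH ≈ −2484 kJ

Bonds broken (reactants):
  C–C: 2 × 335 = 670
  C–H: 8 × 429 = 3432
  C=C: 1 × 604 = 604
  O=O: 6 × 491 = 2946
  Σ(broken) = 7652 kJ
Bonds formed (products):
  C=O: 8 × 810 = 6480
  O–H: 8 × 457 = 3656
  Σ(formed) = 10136 kJ
ΔH = Σ(broken) − Σ(formed) = 7652 − 10136 = −2484 kJ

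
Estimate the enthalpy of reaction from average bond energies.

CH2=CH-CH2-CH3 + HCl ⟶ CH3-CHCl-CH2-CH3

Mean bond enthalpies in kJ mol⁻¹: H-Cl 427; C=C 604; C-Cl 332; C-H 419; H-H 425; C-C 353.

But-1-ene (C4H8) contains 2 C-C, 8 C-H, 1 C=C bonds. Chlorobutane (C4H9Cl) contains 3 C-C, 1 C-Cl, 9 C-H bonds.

ΔH ≈ −73 kJ

Bonds broken (reactants):
  C-C: 2 × 353 = 706
  C-H: 8 × 419 = 3352
  C=C: 1 × 604 = 604
  H-Cl: 1 × 427 = 427
  Σ(broken) = 5089 kJ
Bonds formed (products):
  C-C: 3 × 353 = 1059
  C-Cl: 1 × 332 = 332
  C-H: 9 × 419 = 3771
  Σ(formed) = 5162 kJ
ΔH = Σ(broken) − Σ(formed) = 5089 − 5162 = −73 kJ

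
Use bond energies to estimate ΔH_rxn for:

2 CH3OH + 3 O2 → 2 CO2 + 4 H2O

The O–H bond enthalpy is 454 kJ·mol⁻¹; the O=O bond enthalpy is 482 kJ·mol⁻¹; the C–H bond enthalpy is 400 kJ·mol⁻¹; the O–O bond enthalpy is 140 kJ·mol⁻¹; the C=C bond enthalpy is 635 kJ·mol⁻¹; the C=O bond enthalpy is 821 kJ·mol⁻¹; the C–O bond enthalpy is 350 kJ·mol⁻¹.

ΔH ≈ −1462 kJ

Bonds broken (reactants):
  C–H: 6 × 400 = 2400
  C–O: 2 × 350 = 700
  O–H: 2 × 454 = 908
  O=O: 3 × 482 = 1446
  Σ(broken) = 5454 kJ
Bonds formed (products):
  C=O: 4 × 821 = 3284
  O–H: 8 × 454 = 3632
  Σ(formed) = 6916 kJ
ΔH = Σ(broken) − Σ(formed) = 5454 − 6916 = −1462 kJ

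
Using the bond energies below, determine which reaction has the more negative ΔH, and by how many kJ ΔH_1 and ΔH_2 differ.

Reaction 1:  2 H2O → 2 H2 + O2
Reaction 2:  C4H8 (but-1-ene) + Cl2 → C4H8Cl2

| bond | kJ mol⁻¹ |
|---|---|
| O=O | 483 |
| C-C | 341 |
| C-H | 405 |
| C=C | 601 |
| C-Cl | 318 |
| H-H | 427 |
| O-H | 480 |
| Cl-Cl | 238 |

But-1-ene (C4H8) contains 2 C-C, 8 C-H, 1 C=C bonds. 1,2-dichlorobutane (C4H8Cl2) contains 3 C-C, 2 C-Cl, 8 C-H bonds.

Reaction 1:
  Bonds broken (reactants):
    O-H: 4 × 480 = 1920
    Σ(broken) = 1920 kJ
  Bonds formed (products):
    H-H: 2 × 427 = 854
    O=O: 1 × 483 = 483
    Σ(formed) = 1337 kJ
  ΔH_1 = 1920 − 1337 = +583 kJ
Reaction 2:
  Bonds broken (reactants):
    C-C: 2 × 341 = 682
    C-H: 8 × 405 = 3240
    C=C: 1 × 601 = 601
    Cl-Cl: 1 × 238 = 238
    Σ(broken) = 4761 kJ
  Bonds formed (products):
    C-C: 3 × 341 = 1023
    C-Cl: 2 × 318 = 636
    C-H: 8 × 405 = 3240
    Σ(formed) = 4899 kJ
  ΔH_2 = 4761 − 4899 = −138 kJ
ΔH_1 − ΔH_2 = +721 kJ, so reaction 2 has the more negative ΔH; |ΔH_1 − ΔH_2| = 721 kJ.

Reaction 2, by 721 kJ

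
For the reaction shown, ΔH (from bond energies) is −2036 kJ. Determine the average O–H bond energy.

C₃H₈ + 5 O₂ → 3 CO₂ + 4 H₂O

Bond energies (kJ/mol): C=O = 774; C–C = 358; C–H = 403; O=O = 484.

D(O–H) ≈ 469 kJ/mol

Let D be the O–H bond energy.
Σ(broken) = 2×358 + 8×403 + 5×484 = 6360
Σ(formed) = 6×774 + 8×D = 4644 + 8D
ΔH = Σ(broken) − Σ(formed) = (6360) − (4644 + 8D) = +1716 − 8D
Setting this equal to −2036 kJ gives 8D = 3752, so D = 469 kJ/mol.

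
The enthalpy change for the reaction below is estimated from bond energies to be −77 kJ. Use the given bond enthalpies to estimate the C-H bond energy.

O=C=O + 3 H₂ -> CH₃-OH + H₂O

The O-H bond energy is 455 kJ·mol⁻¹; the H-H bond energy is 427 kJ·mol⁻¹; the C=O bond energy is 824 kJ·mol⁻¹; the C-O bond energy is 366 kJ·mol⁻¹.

D(C-H) ≈ 425 kJ/mol

Let D be the C-H bond energy.
Σ(broken) = 2×824 + 3×427 = 2929
Σ(formed) = 3×D + 1×366 + 3×455 = 1731 + 3D
ΔH = Σ(broken) − Σ(formed) = (2929) − (1731 + 3D) = +1198 − 3D
Setting this equal to −77 kJ gives 3D = 1275, so D = 425 kJ/mol.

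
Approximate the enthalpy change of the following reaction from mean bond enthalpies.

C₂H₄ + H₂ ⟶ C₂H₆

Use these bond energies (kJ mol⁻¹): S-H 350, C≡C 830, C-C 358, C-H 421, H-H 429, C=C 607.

Bonds broken (reactants):
  C-H: 4 × 421 = 1684
  C=C: 1 × 607 = 607
  H-H: 1 × 429 = 429
  Σ(broken) = 2720 kJ
Bonds formed (products):
  C-C: 1 × 358 = 358
  C-H: 6 × 421 = 2526
  Σ(formed) = 2884 kJ
ΔH = Σ(broken) − Σ(formed) = 2720 − 2884 = −164 kJ

ΔH ≈ −164 kJ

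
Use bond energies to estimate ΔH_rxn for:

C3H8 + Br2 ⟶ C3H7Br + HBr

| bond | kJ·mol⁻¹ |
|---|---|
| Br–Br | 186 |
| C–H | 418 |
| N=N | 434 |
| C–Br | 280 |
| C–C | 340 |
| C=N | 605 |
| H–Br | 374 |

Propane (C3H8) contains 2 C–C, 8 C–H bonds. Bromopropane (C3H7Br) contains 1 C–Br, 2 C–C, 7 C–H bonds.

Bonds broken (reactants):
  Br–Br: 1 × 186 = 186
  C–C: 2 × 340 = 680
  C–H: 8 × 418 = 3344
  Σ(broken) = 4210 kJ
Bonds formed (products):
  C–Br: 1 × 280 = 280
  C–C: 2 × 340 = 680
  C–H: 7 × 418 = 2926
  H–Br: 1 × 374 = 374
  Σ(formed) = 4260 kJ
ΔH = Σ(broken) − Σ(formed) = 4210 − 4260 = −50 kJ

ΔH ≈ −50 kJ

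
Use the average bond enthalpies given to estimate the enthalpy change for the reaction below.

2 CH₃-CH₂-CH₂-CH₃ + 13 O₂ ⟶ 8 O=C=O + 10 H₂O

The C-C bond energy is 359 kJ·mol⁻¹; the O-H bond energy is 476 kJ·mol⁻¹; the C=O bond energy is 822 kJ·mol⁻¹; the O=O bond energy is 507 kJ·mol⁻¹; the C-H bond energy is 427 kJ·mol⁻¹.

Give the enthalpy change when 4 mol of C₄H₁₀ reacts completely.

Bonds broken (reactants):
  C-C: 6 × 359 = 2154
  C-H: 20 × 427 = 8540
  O=O: 13 × 507 = 6591
  Σ(broken) = 17285 kJ
Bonds formed (products):
  C=O: 16 × 822 = 13152
  O-H: 20 × 476 = 9520
  Σ(formed) = 22672 kJ
ΔH = Σ(broken) − Σ(formed) = 17285 − 22672 = −5387 kJ
For 2× the reaction as written: 2 × (−5387) = −10774 kJ

ΔH = −10774 kJ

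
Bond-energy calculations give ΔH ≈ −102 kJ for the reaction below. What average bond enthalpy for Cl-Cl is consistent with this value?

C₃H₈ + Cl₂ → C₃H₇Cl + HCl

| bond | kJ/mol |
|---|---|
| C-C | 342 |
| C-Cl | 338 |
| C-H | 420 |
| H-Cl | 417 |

Let D be the Cl-Cl bond energy.
Σ(broken) = 2×342 + 8×420 + 1×D = 4044 + D
Σ(formed) = 2×342 + 1×338 + 7×420 + 1×417 = 4379
ΔH = Σ(broken) − Σ(formed) = (4044 + D) − (4379) = −335 + D
Setting this equal to −102 kJ gives D = 233 kJ/mol.

D(Cl-Cl) ≈ 233 kJ/mol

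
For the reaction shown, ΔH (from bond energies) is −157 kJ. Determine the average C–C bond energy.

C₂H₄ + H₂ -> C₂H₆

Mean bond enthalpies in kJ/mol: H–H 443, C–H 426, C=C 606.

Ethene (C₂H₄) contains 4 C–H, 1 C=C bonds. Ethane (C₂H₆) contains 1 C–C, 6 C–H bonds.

Let D be the C–C bond energy.
Σ(broken) = 4×426 + 1×606 + 1×443 = 2753
Σ(formed) = 1×D + 6×426 = 2556 + D
ΔH = Σ(broken) − Σ(formed) = (2753) − (2556 + D) = +197 − D
Setting this equal to −157 kJ gives D = 354 kJ/mol.

D(C–C) ≈ 354 kJ/mol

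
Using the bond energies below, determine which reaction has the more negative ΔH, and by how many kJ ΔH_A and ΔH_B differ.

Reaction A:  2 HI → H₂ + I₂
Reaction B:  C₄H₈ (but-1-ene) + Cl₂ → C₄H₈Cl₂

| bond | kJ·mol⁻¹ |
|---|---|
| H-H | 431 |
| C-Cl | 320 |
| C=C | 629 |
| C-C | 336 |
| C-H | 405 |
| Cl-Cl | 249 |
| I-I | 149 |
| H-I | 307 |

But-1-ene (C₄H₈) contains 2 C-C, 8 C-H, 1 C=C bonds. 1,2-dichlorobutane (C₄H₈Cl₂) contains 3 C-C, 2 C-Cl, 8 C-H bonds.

Reaction A:
  Bonds broken (reactants):
    H-I: 2 × 307 = 614
    Σ(broken) = 614 kJ
  Bonds formed (products):
    H-H: 1 × 431 = 431
    I-I: 1 × 149 = 149
    Σ(formed) = 580 kJ
  ΔH_A = 614 − 580 = +34 kJ
Reaction B:
  Bonds broken (reactants):
    C-C: 2 × 336 = 672
    C-H: 8 × 405 = 3240
    C=C: 1 × 629 = 629
    Cl-Cl: 1 × 249 = 249
    Σ(broken) = 4790 kJ
  Bonds formed (products):
    C-C: 3 × 336 = 1008
    C-Cl: 2 × 320 = 640
    C-H: 8 × 405 = 3240
    Σ(formed) = 4888 kJ
  ΔH_B = 4790 − 4888 = −98 kJ
ΔH_A − ΔH_B = +132 kJ, so reaction B has the more negative ΔH; |ΔH_A − ΔH_B| = 132 kJ.

Reaction B, by 132 kJ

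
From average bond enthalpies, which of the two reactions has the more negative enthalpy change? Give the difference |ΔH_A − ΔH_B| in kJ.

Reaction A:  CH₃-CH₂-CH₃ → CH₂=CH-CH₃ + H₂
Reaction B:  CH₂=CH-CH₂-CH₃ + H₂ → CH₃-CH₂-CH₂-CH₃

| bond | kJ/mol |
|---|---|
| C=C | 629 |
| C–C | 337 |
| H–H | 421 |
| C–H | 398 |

Reaction A:
  Bonds broken (reactants):
    C–C: 2 × 337 = 674
    C–H: 8 × 398 = 3184
    Σ(broken) = 3858 kJ
  Bonds formed (products):
    C–C: 1 × 337 = 337
    C–H: 6 × 398 = 2388
    C=C: 1 × 629 = 629
    H–H: 1 × 421 = 421
    Σ(formed) = 3775 kJ
  ΔH_A = 3858 − 3775 = +83 kJ
Reaction B:
  Bonds broken (reactants):
    C–C: 2 × 337 = 674
    C–H: 8 × 398 = 3184
    C=C: 1 × 629 = 629
    H–H: 1 × 421 = 421
    Σ(broken) = 4908 kJ
  Bonds formed (products):
    C–C: 3 × 337 = 1011
    C–H: 10 × 398 = 3980
    Σ(formed) = 4991 kJ
  ΔH_B = 4908 − 4991 = −83 kJ
ΔH_A − ΔH_B = +166 kJ, so reaction B has the more negative ΔH; |ΔH_A − ΔH_B| = 166 kJ.

Reaction B, by 166 kJ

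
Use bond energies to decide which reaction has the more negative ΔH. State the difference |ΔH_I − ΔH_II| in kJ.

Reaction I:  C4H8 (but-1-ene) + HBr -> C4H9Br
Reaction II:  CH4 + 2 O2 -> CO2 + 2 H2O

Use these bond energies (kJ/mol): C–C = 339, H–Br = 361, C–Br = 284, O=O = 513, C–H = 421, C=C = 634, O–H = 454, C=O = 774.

Reaction I:
  Bonds broken (reactants):
    C–C: 2 × 339 = 678
    C–H: 8 × 421 = 3368
    C=C: 1 × 634 = 634
    H–Br: 1 × 361 = 361
    Σ(broken) = 5041 kJ
  Bonds formed (products):
    C–Br: 1 × 284 = 284
    C–C: 3 × 339 = 1017
    C–H: 9 × 421 = 3789
    Σ(formed) = 5090 kJ
  ΔH_I = 5041 − 5090 = −49 kJ
Reaction II:
  Bonds broken (reactants):
    C–H: 4 × 421 = 1684
    O=O: 2 × 513 = 1026
    Σ(broken) = 2710 kJ
  Bonds formed (products):
    C=O: 2 × 774 = 1548
    O–H: 4 × 454 = 1816
    Σ(formed) = 3364 kJ
  ΔH_II = 2710 − 3364 = −654 kJ
ΔH_I − ΔH_II = +605 kJ, so reaction II has the more negative ΔH; |ΔH_I − ΔH_II| = 605 kJ.

Reaction II, by 605 kJ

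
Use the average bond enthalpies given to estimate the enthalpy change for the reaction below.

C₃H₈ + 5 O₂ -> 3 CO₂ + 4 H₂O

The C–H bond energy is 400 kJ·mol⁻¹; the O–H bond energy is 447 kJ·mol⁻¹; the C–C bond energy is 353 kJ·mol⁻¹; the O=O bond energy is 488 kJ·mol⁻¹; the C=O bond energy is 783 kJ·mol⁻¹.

ΔH ≈ −1928 kJ

Bonds broken (reactants):
  C–C: 2 × 353 = 706
  C–H: 8 × 400 = 3200
  O=O: 5 × 488 = 2440
  Σ(broken) = 6346 kJ
Bonds formed (products):
  C=O: 6 × 783 = 4698
  O–H: 8 × 447 = 3576
  Σ(formed) = 8274 kJ
ΔH = Σ(broken) − Σ(formed) = 6346 − 8274 = −1928 kJ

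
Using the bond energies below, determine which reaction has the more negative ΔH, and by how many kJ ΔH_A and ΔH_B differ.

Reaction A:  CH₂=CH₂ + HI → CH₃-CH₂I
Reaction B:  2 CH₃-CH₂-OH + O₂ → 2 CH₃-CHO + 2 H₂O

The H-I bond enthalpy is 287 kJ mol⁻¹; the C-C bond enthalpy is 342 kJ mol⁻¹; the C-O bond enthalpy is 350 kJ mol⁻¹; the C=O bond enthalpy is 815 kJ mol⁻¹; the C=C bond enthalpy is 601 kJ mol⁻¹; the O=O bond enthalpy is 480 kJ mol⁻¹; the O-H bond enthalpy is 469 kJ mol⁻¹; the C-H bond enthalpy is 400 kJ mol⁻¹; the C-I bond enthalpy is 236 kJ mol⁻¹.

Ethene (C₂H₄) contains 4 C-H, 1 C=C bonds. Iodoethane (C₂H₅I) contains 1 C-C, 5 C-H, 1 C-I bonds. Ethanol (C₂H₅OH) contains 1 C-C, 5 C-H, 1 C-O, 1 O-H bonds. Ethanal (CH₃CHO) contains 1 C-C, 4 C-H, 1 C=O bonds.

Reaction A:
  Bonds broken (reactants):
    C-H: 4 × 400 = 1600
    C=C: 1 × 601 = 601
    H-I: 1 × 287 = 287
    Σ(broken) = 2488 kJ
  Bonds formed (products):
    C-C: 1 × 342 = 342
    C-H: 5 × 400 = 2000
    C-I: 1 × 236 = 236
    Σ(formed) = 2578 kJ
  ΔH_A = 2488 − 2578 = −90 kJ
Reaction B:
  Bonds broken (reactants):
    C-C: 2 × 342 = 684
    C-H: 10 × 400 = 4000
    C-O: 2 × 350 = 700
    O-H: 2 × 469 = 938
    O=O: 1 × 480 = 480
    Σ(broken) = 6802 kJ
  Bonds formed (products):
    C-C: 2 × 342 = 684
    C-H: 8 × 400 = 3200
    C=O: 2 × 815 = 1630
    O-H: 4 × 469 = 1876
    Σ(formed) = 7390 kJ
  ΔH_B = 6802 − 7390 = −588 kJ
ΔH_A − ΔH_B = +498 kJ, so reaction B has the more negative ΔH; |ΔH_A − ΔH_B| = 498 kJ.

Reaction B, by 498 kJ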